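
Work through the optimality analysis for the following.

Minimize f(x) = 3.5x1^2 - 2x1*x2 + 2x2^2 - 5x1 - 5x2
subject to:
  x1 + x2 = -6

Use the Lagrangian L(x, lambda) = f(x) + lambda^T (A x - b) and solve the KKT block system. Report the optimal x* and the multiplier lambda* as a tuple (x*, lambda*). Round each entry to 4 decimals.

Form the Lagrangian:
  L(x, lambda) = (1/2) x^T Q x + c^T x + lambda^T (A x - b)
Stationarity (grad_x L = 0): Q x + c + A^T lambda = 0.
Primal feasibility: A x = b.

This gives the KKT block system:
  [ Q   A^T ] [ x     ]   [-c ]
  [ A    0  ] [ lambda ] = [ b ]

Solving the linear system:
  x*      = (-2.4, -3.6)
  lambda* = (14.6)
  f(x*)   = 58.8

x* = (-2.4, -3.6), lambda* = (14.6)


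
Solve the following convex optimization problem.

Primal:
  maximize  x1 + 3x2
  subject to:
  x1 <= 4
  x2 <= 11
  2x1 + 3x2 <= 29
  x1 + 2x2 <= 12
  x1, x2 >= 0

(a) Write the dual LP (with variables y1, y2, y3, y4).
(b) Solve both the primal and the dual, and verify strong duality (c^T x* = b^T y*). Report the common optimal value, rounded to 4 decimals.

The standard primal-dual pair for 'max c^T x s.t. A x <= b, x >= 0' is:
  Dual:  min b^T y  s.t.  A^T y >= c,  y >= 0.

So the dual LP is:
  minimize  4y1 + 11y2 + 29y3 + 12y4
  subject to:
    y1 + 2y3 + y4 >= 1
    y2 + 3y3 + 2y4 >= 3
    y1, y2, y3, y4 >= 0

Solving the primal: x* = (0, 6).
  primal value c^T x* = 18.
Solving the dual: y* = (0, 0, 0, 1.5).
  dual value b^T y* = 18.
Strong duality: c^T x* = b^T y*. Confirmed.

18


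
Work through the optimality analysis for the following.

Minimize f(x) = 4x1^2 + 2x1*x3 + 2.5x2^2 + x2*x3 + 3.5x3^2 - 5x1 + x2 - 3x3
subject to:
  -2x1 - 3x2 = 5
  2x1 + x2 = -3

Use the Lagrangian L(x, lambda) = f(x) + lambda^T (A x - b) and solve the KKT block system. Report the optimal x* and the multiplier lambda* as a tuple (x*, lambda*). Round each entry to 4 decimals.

Form the Lagrangian:
  L(x, lambda) = (1/2) x^T Q x + c^T x + lambda^T (A x - b)
Stationarity (grad_x L = 0): Q x + c + A^T lambda = 0.
Primal feasibility: A x = b.

This gives the KKT block system:
  [ Q   A^T ] [ x     ]   [-c ]
  [ A    0  ] [ lambda ] = [ b ]

Solving the linear system:
  x*      = (-1, -1, 0.8571)
  lambda* = (1.25, 6.8929)
  f(x*)   = 7.9286

x* = (-1, -1, 0.8571), lambda* = (1.25, 6.8929)


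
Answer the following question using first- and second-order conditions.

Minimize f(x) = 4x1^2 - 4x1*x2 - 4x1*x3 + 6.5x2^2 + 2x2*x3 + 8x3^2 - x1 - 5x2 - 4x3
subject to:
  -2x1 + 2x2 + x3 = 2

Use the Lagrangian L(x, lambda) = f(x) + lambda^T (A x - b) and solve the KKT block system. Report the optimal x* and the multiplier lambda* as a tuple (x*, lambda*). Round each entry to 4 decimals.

Form the Lagrangian:
  L(x, lambda) = (1/2) x^T Q x + c^T x + lambda^T (A x - b)
Stationarity (grad_x L = 0): Q x + c + A^T lambda = 0.
Primal feasibility: A x = b.

This gives the KKT block system:
  [ Q   A^T ] [ x     ]   [-c ]
  [ A    0  ] [ lambda ] = [ b ]

Solving the linear system:
  x*      = (-0.0701, 0.7692, 0.3214)
  lambda* = (-2.9615)
  f(x*)   = 0.4306

x* = (-0.0701, 0.7692, 0.3214), lambda* = (-2.9615)


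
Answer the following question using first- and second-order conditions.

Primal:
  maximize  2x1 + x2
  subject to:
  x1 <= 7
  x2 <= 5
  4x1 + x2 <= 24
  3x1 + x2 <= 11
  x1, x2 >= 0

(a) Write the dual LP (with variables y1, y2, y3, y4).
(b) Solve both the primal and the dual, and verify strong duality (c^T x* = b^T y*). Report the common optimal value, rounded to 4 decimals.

The standard primal-dual pair for 'max c^T x s.t. A x <= b, x >= 0' is:
  Dual:  min b^T y  s.t.  A^T y >= c,  y >= 0.

So the dual LP is:
  minimize  7y1 + 5y2 + 24y3 + 11y4
  subject to:
    y1 + 4y3 + 3y4 >= 2
    y2 + y3 + y4 >= 1
    y1, y2, y3, y4 >= 0

Solving the primal: x* = (2, 5).
  primal value c^T x* = 9.
Solving the dual: y* = (0, 0.3333, 0, 0.6667).
  dual value b^T y* = 9.
Strong duality: c^T x* = b^T y*. Confirmed.

9


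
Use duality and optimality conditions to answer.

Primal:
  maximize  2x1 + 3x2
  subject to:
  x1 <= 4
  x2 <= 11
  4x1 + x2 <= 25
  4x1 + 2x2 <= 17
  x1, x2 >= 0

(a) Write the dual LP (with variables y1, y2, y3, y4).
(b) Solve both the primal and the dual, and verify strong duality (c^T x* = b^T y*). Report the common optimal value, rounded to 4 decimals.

The standard primal-dual pair for 'max c^T x s.t. A x <= b, x >= 0' is:
  Dual:  min b^T y  s.t.  A^T y >= c,  y >= 0.

So the dual LP is:
  minimize  4y1 + 11y2 + 25y3 + 17y4
  subject to:
    y1 + 4y3 + 4y4 >= 2
    y2 + y3 + 2y4 >= 3
    y1, y2, y3, y4 >= 0

Solving the primal: x* = (0, 8.5).
  primal value c^T x* = 25.5.
Solving the dual: y* = (0, 0, 0, 1.5).
  dual value b^T y* = 25.5.
Strong duality: c^T x* = b^T y*. Confirmed.

25.5


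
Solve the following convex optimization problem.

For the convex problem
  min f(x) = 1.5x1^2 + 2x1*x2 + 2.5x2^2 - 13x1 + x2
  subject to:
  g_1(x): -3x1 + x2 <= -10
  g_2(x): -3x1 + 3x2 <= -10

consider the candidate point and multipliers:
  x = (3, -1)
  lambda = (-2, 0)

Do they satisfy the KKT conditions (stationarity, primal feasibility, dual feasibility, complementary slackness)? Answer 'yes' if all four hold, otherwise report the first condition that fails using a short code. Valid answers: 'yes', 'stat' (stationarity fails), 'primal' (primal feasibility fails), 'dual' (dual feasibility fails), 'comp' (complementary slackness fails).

Gradient of f: grad f(x) = Q x + c = (-6, 2)
Constraint values g_i(x) = a_i^T x - b_i:
  g_1((3, -1)) = 0
  g_2((3, -1)) = -2
Stationarity residual: grad f(x) + sum_i lambda_i a_i = (0, 0)
  -> stationarity OK
Primal feasibility (all g_i <= 0): OK
Dual feasibility (all lambda_i >= 0): FAILS
Complementary slackness (lambda_i * g_i(x) = 0 for all i): OK

Verdict: the first failing condition is dual_feasibility -> dual.

dual


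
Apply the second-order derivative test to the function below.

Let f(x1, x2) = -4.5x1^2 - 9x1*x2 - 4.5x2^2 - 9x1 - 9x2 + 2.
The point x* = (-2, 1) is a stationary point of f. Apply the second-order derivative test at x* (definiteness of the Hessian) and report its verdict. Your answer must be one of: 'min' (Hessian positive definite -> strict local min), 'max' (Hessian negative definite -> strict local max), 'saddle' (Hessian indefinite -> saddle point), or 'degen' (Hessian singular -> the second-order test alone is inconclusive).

Compute the Hessian H = grad^2 f:
  H = [[-9, -9], [-9, -9]]
Verify stationarity: grad f(x*) = H x* + g = (0, 0).
Eigenvalues of H: -18, 0.
H has a zero eigenvalue (singular; negative semidefinite but not definite), so H is neither positive definite, negative definite, nor indefinite. The second-order test alone is inconclusive -> degen.
(Indeed, f is constant along the null direction of H through x*, so x* is not a strict local extremum.)

degen


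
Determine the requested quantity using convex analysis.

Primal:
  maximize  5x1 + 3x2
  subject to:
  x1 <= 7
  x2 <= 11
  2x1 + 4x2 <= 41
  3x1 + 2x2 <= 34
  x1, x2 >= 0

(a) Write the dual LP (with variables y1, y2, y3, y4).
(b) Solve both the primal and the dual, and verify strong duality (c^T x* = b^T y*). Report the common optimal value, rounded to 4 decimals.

The standard primal-dual pair for 'max c^T x s.t. A x <= b, x >= 0' is:
  Dual:  min b^T y  s.t.  A^T y >= c,  y >= 0.

So the dual LP is:
  minimize  7y1 + 11y2 + 41y3 + 34y4
  subject to:
    y1 + 2y3 + 3y4 >= 5
    y2 + 4y3 + 2y4 >= 3
    y1, y2, y3, y4 >= 0

Solving the primal: x* = (7, 6.5).
  primal value c^T x* = 54.5.
Solving the dual: y* = (0.5, 0, 0, 1.5).
  dual value b^T y* = 54.5.
Strong duality: c^T x* = b^T y*. Confirmed.

54.5


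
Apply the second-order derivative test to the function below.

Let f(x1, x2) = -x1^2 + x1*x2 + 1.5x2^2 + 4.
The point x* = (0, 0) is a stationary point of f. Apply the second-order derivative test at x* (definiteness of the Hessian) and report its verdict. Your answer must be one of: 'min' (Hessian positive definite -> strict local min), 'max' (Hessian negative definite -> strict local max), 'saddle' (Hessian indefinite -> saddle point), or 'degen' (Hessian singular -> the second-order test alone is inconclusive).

Compute the Hessian H = grad^2 f:
  H = [[-2, 1], [1, 3]]
Verify stationarity: grad f(x*) = H x* + g = (0, 0).
Eigenvalues of H: -2.1926, 3.1926.
Eigenvalues have mixed signs, so H is indefinite -> x* is a saddle point.

saddle


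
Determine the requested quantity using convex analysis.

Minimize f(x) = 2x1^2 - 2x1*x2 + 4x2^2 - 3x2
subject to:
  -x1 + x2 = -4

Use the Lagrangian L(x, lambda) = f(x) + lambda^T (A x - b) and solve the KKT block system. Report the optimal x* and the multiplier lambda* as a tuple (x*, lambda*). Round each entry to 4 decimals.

Form the Lagrangian:
  L(x, lambda) = (1/2) x^T Q x + c^T x + lambda^T (A x - b)
Stationarity (grad_x L = 0): Q x + c + A^T lambda = 0.
Primal feasibility: A x = b.

This gives the KKT block system:
  [ Q   A^T ] [ x     ]   [-c ]
  [ A    0  ] [ lambda ] = [ b ]

Solving the linear system:
  x*      = (3.375, -0.625)
  lambda* = (14.75)
  f(x*)   = 30.4375

x* = (3.375, -0.625), lambda* = (14.75)


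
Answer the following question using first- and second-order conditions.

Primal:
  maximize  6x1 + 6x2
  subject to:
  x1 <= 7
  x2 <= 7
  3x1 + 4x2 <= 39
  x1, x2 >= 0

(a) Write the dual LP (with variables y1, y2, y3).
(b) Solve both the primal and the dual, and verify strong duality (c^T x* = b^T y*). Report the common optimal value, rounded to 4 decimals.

The standard primal-dual pair for 'max c^T x s.t. A x <= b, x >= 0' is:
  Dual:  min b^T y  s.t.  A^T y >= c,  y >= 0.

So the dual LP is:
  minimize  7y1 + 7y2 + 39y3
  subject to:
    y1 + 3y3 >= 6
    y2 + 4y3 >= 6
    y1, y2, y3 >= 0

Solving the primal: x* = (7, 4.5).
  primal value c^T x* = 69.
Solving the dual: y* = (1.5, 0, 1.5).
  dual value b^T y* = 69.
Strong duality: c^T x* = b^T y*. Confirmed.

69


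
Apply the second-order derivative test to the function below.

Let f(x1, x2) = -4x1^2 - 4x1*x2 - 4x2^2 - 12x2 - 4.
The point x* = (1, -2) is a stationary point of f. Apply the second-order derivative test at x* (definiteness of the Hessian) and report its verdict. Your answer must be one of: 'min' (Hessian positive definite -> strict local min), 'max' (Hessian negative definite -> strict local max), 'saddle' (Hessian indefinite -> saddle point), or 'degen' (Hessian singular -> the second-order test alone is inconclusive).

Compute the Hessian H = grad^2 f:
  H = [[-8, -4], [-4, -8]]
Verify stationarity: grad f(x*) = H x* + g = (0, 0).
Eigenvalues of H: -12, -4.
Both eigenvalues < 0, so H is negative definite -> x* is a strict local max.

max


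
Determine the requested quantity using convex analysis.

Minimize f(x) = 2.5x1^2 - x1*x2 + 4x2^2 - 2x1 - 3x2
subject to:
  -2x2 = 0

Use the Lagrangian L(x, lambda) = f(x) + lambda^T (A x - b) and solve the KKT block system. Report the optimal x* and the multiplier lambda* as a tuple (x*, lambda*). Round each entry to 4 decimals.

Form the Lagrangian:
  L(x, lambda) = (1/2) x^T Q x + c^T x + lambda^T (A x - b)
Stationarity (grad_x L = 0): Q x + c + A^T lambda = 0.
Primal feasibility: A x = b.

This gives the KKT block system:
  [ Q   A^T ] [ x     ]   [-c ]
  [ A    0  ] [ lambda ] = [ b ]

Solving the linear system:
  x*      = (0.4, 0)
  lambda* = (-1.7)
  f(x*)   = -0.4

x* = (0.4, 0), lambda* = (-1.7)


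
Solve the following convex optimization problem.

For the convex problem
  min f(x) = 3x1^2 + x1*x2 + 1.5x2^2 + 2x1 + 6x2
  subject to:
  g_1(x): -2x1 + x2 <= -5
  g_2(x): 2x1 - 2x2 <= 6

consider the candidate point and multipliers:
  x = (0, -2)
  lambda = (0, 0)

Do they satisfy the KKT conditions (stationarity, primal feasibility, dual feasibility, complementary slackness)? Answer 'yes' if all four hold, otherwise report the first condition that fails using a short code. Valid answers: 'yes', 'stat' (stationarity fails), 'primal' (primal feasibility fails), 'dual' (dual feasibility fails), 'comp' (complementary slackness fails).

Gradient of f: grad f(x) = Q x + c = (0, 0)
Constraint values g_i(x) = a_i^T x - b_i:
  g_1((0, -2)) = 3
  g_2((0, -2)) = -2
Stationarity residual: grad f(x) + sum_i lambda_i a_i = (0, 0)
  -> stationarity OK
Primal feasibility (all g_i <= 0): FAILS
Dual feasibility (all lambda_i >= 0): OK
Complementary slackness (lambda_i * g_i(x) = 0 for all i): OK

Verdict: the first failing condition is primal_feasibility -> primal.

primal


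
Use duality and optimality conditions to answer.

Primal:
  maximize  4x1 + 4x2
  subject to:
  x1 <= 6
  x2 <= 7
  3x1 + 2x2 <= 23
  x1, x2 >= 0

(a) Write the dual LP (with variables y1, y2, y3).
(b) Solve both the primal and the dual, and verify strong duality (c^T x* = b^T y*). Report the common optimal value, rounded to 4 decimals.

The standard primal-dual pair for 'max c^T x s.t. A x <= b, x >= 0' is:
  Dual:  min b^T y  s.t.  A^T y >= c,  y >= 0.

So the dual LP is:
  minimize  6y1 + 7y2 + 23y3
  subject to:
    y1 + 3y3 >= 4
    y2 + 2y3 >= 4
    y1, y2, y3 >= 0

Solving the primal: x* = (3, 7).
  primal value c^T x* = 40.
Solving the dual: y* = (0, 1.3333, 1.3333).
  dual value b^T y* = 40.
Strong duality: c^T x* = b^T y*. Confirmed.

40


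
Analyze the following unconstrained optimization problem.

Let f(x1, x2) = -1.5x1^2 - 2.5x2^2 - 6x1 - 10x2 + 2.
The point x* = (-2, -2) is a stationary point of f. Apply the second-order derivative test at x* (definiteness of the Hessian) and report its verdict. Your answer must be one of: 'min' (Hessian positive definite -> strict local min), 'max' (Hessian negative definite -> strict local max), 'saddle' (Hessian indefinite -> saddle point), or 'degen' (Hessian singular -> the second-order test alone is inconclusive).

Compute the Hessian H = grad^2 f:
  H = [[-3, 0], [0, -5]]
Verify stationarity: grad f(x*) = H x* + g = (0, 0).
Eigenvalues of H: -5, -3.
Both eigenvalues < 0, so H is negative definite -> x* is a strict local max.

max


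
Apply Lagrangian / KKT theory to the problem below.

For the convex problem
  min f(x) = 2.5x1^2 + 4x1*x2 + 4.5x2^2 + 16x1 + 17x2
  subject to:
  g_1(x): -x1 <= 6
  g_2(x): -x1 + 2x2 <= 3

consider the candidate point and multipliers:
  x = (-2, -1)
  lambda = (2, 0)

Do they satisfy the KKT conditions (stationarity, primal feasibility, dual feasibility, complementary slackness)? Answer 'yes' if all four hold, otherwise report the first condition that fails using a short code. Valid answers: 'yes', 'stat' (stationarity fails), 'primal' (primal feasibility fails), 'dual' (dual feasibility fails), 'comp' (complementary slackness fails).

Gradient of f: grad f(x) = Q x + c = (2, 0)
Constraint values g_i(x) = a_i^T x - b_i:
  g_1((-2, -1)) = -4
  g_2((-2, -1)) = -3
Stationarity residual: grad f(x) + sum_i lambda_i a_i = (0, 0)
  -> stationarity OK
Primal feasibility (all g_i <= 0): OK
Dual feasibility (all lambda_i >= 0): OK
Complementary slackness (lambda_i * g_i(x) = 0 for all i): FAILS

Verdict: the first failing condition is complementary_slackness -> comp.

comp


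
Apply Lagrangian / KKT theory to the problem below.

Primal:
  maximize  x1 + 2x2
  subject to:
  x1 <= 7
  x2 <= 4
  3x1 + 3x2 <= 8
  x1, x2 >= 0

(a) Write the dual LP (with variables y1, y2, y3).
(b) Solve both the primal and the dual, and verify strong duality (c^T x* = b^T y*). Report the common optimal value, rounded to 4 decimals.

The standard primal-dual pair for 'max c^T x s.t. A x <= b, x >= 0' is:
  Dual:  min b^T y  s.t.  A^T y >= c,  y >= 0.

So the dual LP is:
  minimize  7y1 + 4y2 + 8y3
  subject to:
    y1 + 3y3 >= 1
    y2 + 3y3 >= 2
    y1, y2, y3 >= 0

Solving the primal: x* = (0, 2.6667).
  primal value c^T x* = 5.3333.
Solving the dual: y* = (0, 0, 0.6667).
  dual value b^T y* = 5.3333.
Strong duality: c^T x* = b^T y*. Confirmed.

5.3333


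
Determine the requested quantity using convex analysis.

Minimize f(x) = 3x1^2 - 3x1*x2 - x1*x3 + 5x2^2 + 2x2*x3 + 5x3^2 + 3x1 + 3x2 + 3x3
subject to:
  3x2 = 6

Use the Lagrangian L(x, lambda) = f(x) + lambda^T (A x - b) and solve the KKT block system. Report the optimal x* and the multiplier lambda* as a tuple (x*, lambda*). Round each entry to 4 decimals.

Form the Lagrangian:
  L(x, lambda) = (1/2) x^T Q x + c^T x + lambda^T (A x - b)
Stationarity (grad_x L = 0): Q x + c + A^T lambda = 0.
Primal feasibility: A x = b.

This gives the KKT block system:
  [ Q   A^T ] [ x     ]   [-c ]
  [ A    0  ] [ lambda ] = [ b ]

Solving the linear system:
  x*      = (0.3898, 2, -0.661)
  lambda* = (-6.8362)
  f(x*)   = 23.1017

x* = (0.3898, 2, -0.661), lambda* = (-6.8362)


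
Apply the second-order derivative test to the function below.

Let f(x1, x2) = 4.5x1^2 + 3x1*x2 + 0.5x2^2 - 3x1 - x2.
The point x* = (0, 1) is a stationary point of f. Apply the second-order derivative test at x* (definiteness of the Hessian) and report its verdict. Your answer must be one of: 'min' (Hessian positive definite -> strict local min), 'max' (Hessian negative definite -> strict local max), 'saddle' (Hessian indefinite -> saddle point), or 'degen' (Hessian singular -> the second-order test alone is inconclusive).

Compute the Hessian H = grad^2 f:
  H = [[9, 3], [3, 1]]
Verify stationarity: grad f(x*) = H x* + g = (0, 0).
Eigenvalues of H: 0, 10.
H has a zero eigenvalue (singular; positive semidefinite but not definite), so H is neither positive definite, negative definite, nor indefinite. The second-order test alone is inconclusive -> degen.
(Indeed, f is constant along the null direction of H through x*, so x* is not a strict local extremum.)

degen


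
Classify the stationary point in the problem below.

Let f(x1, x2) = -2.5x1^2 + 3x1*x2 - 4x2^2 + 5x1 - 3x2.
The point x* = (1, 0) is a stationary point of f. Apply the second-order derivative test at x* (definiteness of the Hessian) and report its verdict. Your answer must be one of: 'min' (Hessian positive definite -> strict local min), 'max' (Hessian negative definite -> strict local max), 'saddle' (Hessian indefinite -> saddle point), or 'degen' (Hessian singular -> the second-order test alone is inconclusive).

Compute the Hessian H = grad^2 f:
  H = [[-5, 3], [3, -8]]
Verify stationarity: grad f(x*) = H x* + g = (0, 0).
Eigenvalues of H: -9.8541, -3.1459.
Both eigenvalues < 0, so H is negative definite -> x* is a strict local max.

max


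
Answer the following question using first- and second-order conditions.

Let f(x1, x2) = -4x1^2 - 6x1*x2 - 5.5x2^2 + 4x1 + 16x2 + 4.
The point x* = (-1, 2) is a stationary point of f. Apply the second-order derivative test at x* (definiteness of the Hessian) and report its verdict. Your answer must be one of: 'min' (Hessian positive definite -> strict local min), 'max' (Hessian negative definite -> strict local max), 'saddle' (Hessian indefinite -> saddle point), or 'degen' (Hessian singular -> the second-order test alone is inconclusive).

Compute the Hessian H = grad^2 f:
  H = [[-8, -6], [-6, -11]]
Verify stationarity: grad f(x*) = H x* + g = (0, 0).
Eigenvalues of H: -15.6847, -3.3153.
Both eigenvalues < 0, so H is negative definite -> x* is a strict local max.

max


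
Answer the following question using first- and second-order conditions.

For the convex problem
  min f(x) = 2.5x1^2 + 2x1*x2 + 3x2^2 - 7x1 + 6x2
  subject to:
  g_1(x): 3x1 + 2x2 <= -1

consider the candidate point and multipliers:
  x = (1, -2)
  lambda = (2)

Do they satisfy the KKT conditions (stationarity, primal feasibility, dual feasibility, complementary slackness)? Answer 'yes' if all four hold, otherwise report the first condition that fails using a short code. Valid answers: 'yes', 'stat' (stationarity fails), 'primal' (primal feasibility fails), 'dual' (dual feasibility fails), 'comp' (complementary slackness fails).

Gradient of f: grad f(x) = Q x + c = (-6, -4)
Constraint values g_i(x) = a_i^T x - b_i:
  g_1((1, -2)) = 0
Stationarity residual: grad f(x) + sum_i lambda_i a_i = (0, 0)
  -> stationarity OK
Primal feasibility (all g_i <= 0): OK
Dual feasibility (all lambda_i >= 0): OK
Complementary slackness (lambda_i * g_i(x) = 0 for all i): OK

Verdict: yes, KKT holds.

yes


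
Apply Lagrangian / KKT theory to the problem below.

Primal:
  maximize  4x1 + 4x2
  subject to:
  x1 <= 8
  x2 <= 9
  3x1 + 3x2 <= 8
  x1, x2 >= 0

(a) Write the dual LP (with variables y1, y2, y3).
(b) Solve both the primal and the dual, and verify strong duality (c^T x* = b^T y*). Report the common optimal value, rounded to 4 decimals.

The standard primal-dual pair for 'max c^T x s.t. A x <= b, x >= 0' is:
  Dual:  min b^T y  s.t.  A^T y >= c,  y >= 0.

So the dual LP is:
  minimize  8y1 + 9y2 + 8y3
  subject to:
    y1 + 3y3 >= 4
    y2 + 3y3 >= 4
    y1, y2, y3 >= 0

Solving the primal: x* = (2.6667, 0).
  primal value c^T x* = 10.6667.
Solving the dual: y* = (0, 0, 1.3333).
  dual value b^T y* = 10.6667.
Strong duality: c^T x* = b^T y*. Confirmed.

10.6667


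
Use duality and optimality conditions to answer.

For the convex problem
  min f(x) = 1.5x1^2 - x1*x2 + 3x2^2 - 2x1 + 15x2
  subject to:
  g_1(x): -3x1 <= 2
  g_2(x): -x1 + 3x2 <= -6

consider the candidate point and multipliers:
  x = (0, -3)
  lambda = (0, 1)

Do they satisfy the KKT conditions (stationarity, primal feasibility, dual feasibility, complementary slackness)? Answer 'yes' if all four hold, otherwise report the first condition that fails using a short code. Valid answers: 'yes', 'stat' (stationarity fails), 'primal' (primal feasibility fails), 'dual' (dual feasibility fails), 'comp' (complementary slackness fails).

Gradient of f: grad f(x) = Q x + c = (1, -3)
Constraint values g_i(x) = a_i^T x - b_i:
  g_1((0, -3)) = -2
  g_2((0, -3)) = -3
Stationarity residual: grad f(x) + sum_i lambda_i a_i = (0, 0)
  -> stationarity OK
Primal feasibility (all g_i <= 0): OK
Dual feasibility (all lambda_i >= 0): OK
Complementary slackness (lambda_i * g_i(x) = 0 for all i): FAILS

Verdict: the first failing condition is complementary_slackness -> comp.

comp


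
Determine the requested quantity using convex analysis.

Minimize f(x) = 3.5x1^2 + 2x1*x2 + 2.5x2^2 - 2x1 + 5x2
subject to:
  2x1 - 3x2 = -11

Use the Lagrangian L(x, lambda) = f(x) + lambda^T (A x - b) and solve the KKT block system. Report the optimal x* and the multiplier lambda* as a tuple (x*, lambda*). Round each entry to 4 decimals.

Form the Lagrangian:
  L(x, lambda) = (1/2) x^T Q x + c^T x + lambda^T (A x - b)
Stationarity (grad_x L = 0): Q x + c + A^T lambda = 0.
Primal feasibility: A x = b.

This gives the KKT block system:
  [ Q   A^T ] [ x     ]   [-c ]
  [ A    0  ] [ lambda ] = [ b ]

Solving the linear system:
  x*      = (-1.757, 2.4953)
  lambda* = (4.6542)
  f(x*)   = 33.5935

x* = (-1.757, 2.4953), lambda* = (4.6542)


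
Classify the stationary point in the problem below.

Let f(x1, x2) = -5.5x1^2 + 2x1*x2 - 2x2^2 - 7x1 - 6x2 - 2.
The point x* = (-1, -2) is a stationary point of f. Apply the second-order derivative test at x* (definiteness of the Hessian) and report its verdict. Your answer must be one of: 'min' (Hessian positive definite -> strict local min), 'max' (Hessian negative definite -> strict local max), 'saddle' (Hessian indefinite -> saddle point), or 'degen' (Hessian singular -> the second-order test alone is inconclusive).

Compute the Hessian H = grad^2 f:
  H = [[-11, 2], [2, -4]]
Verify stationarity: grad f(x*) = H x* + g = (0, 0).
Eigenvalues of H: -11.5311, -3.4689.
Both eigenvalues < 0, so H is negative definite -> x* is a strict local max.

max


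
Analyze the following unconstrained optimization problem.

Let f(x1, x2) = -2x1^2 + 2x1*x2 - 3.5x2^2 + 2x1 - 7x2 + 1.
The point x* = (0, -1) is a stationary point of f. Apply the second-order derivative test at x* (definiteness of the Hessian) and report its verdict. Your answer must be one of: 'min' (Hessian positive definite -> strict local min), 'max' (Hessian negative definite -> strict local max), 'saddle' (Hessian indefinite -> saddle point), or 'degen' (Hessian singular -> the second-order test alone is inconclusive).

Compute the Hessian H = grad^2 f:
  H = [[-4, 2], [2, -7]]
Verify stationarity: grad f(x*) = H x* + g = (0, 0).
Eigenvalues of H: -8, -3.
Both eigenvalues < 0, so H is negative definite -> x* is a strict local max.

max


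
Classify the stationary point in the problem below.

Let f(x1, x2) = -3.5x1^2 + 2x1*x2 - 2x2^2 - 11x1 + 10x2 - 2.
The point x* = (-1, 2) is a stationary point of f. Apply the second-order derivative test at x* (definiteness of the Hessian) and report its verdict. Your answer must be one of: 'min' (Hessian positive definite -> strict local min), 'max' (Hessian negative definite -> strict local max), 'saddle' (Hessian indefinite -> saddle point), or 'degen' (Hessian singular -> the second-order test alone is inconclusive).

Compute the Hessian H = grad^2 f:
  H = [[-7, 2], [2, -4]]
Verify stationarity: grad f(x*) = H x* + g = (0, 0).
Eigenvalues of H: -8, -3.
Both eigenvalues < 0, so H is negative definite -> x* is a strict local max.

max


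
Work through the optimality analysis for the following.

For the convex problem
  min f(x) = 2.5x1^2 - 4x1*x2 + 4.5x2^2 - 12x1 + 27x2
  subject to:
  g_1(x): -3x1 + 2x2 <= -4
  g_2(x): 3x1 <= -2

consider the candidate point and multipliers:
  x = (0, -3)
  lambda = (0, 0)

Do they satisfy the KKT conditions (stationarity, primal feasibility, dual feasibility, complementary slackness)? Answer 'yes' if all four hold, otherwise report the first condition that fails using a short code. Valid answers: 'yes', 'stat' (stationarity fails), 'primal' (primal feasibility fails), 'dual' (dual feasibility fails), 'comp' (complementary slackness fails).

Gradient of f: grad f(x) = Q x + c = (0, 0)
Constraint values g_i(x) = a_i^T x - b_i:
  g_1((0, -3)) = -2
  g_2((0, -3)) = 2
Stationarity residual: grad f(x) + sum_i lambda_i a_i = (0, 0)
  -> stationarity OK
Primal feasibility (all g_i <= 0): FAILS
Dual feasibility (all lambda_i >= 0): OK
Complementary slackness (lambda_i * g_i(x) = 0 for all i): OK

Verdict: the first failing condition is primal_feasibility -> primal.

primal


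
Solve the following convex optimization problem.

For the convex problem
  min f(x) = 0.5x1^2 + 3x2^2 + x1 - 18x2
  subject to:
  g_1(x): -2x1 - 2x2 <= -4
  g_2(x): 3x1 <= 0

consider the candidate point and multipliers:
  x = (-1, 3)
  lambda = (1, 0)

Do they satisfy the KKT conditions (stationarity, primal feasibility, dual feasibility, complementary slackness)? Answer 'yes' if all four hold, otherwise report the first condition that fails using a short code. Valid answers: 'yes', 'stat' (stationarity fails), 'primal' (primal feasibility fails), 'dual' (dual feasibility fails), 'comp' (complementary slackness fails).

Gradient of f: grad f(x) = Q x + c = (0, 0)
Constraint values g_i(x) = a_i^T x - b_i:
  g_1((-1, 3)) = 0
  g_2((-1, 3)) = -3
Stationarity residual: grad f(x) + sum_i lambda_i a_i = (-2, -2)
  -> stationarity FAILS
Primal feasibility (all g_i <= 0): OK
Dual feasibility (all lambda_i >= 0): OK
Complementary slackness (lambda_i * g_i(x) = 0 for all i): OK

Verdict: the first failing condition is stationarity -> stat.

stat


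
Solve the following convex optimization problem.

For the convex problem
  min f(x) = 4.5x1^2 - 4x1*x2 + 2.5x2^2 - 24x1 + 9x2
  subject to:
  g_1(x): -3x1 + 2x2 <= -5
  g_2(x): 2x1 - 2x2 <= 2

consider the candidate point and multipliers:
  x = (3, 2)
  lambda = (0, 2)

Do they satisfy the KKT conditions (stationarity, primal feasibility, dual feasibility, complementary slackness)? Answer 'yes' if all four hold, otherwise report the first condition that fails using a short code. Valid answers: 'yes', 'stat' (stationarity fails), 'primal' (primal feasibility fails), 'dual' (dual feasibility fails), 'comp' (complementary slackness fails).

Gradient of f: grad f(x) = Q x + c = (-5, 7)
Constraint values g_i(x) = a_i^T x - b_i:
  g_1((3, 2)) = 0
  g_2((3, 2)) = 0
Stationarity residual: grad f(x) + sum_i lambda_i a_i = (-1, 3)
  -> stationarity FAILS
Primal feasibility (all g_i <= 0): OK
Dual feasibility (all lambda_i >= 0): OK
Complementary slackness (lambda_i * g_i(x) = 0 for all i): OK

Verdict: the first failing condition is stationarity -> stat.

stat


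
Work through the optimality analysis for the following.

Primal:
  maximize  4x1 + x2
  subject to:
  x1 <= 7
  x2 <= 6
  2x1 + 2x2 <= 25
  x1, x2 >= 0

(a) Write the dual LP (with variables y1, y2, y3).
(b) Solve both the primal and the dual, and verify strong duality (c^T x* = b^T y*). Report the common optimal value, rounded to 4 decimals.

The standard primal-dual pair for 'max c^T x s.t. A x <= b, x >= 0' is:
  Dual:  min b^T y  s.t.  A^T y >= c,  y >= 0.

So the dual LP is:
  minimize  7y1 + 6y2 + 25y3
  subject to:
    y1 + 2y3 >= 4
    y2 + 2y3 >= 1
    y1, y2, y3 >= 0

Solving the primal: x* = (7, 5.5).
  primal value c^T x* = 33.5.
Solving the dual: y* = (3, 0, 0.5).
  dual value b^T y* = 33.5.
Strong duality: c^T x* = b^T y*. Confirmed.

33.5


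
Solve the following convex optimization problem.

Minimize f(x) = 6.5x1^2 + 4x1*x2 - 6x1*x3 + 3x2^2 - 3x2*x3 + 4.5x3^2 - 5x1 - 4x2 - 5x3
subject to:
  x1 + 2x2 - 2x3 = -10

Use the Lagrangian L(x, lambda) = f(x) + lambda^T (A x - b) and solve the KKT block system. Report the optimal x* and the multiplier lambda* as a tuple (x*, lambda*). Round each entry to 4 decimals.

Form the Lagrangian:
  L(x, lambda) = (1/2) x^T Q x + c^T x + lambda^T (A x - b)
Stationarity (grad_x L = 0): Q x + c + A^T lambda = 0.
Primal feasibility: A x = b.

This gives the KKT block system:
  [ Q   A^T ] [ x     ]   [-c ]
  [ A    0  ] [ lambda ] = [ b ]

Solving the linear system:
  x*      = (1.8967, -2.5441, 3.4043)
  lambda* = (10.9453)
  f(x*)   = 46.5623

x* = (1.8967, -2.5441, 3.4043), lambda* = (10.9453)


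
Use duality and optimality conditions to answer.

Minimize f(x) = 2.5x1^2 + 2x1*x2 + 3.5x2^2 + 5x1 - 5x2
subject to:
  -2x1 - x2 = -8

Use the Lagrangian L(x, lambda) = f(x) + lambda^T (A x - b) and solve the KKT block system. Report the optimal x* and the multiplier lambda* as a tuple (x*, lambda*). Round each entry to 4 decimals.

Form the Lagrangian:
  L(x, lambda) = (1/2) x^T Q x + c^T x + lambda^T (A x - b)
Stationarity (grad_x L = 0): Q x + c + A^T lambda = 0.
Primal feasibility: A x = b.

This gives the KKT block system:
  [ Q   A^T ] [ x     ]   [-c ]
  [ A    0  ] [ lambda ] = [ b ]

Solving the linear system:
  x*      = (3.24, 1.52)
  lambda* = (12.12)
  f(x*)   = 52.78

x* = (3.24, 1.52), lambda* = (12.12)


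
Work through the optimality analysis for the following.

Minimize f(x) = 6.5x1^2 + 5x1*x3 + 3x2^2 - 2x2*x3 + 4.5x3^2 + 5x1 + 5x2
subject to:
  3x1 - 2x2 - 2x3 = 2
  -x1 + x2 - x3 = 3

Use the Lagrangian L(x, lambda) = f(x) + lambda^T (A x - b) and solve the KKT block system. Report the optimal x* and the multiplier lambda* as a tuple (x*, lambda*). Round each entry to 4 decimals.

Form the Lagrangian:
  L(x, lambda) = (1/2) x^T Q x + c^T x + lambda^T (A x - b)
Stationarity (grad_x L = 0): Q x + c + A^T lambda = 0.
Primal feasibility: A x = b.

This gives the KKT block system:
  [ Q   A^T ] [ x     ]   [-c ]
  [ A    0  ] [ lambda ] = [ b ]

Solving the linear system:
  x*      = (-0.3618, 0.5478, -2.0904)
  lambda* = (-2.3127, -17.093)
  f(x*)   = 28.4173

x* = (-0.3618, 0.5478, -2.0904), lambda* = (-2.3127, -17.093)


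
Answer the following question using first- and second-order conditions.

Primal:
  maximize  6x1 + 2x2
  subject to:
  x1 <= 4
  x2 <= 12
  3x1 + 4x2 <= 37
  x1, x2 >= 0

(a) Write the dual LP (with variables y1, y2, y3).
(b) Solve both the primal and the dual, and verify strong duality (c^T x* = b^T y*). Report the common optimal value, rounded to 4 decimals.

The standard primal-dual pair for 'max c^T x s.t. A x <= b, x >= 0' is:
  Dual:  min b^T y  s.t.  A^T y >= c,  y >= 0.

So the dual LP is:
  minimize  4y1 + 12y2 + 37y3
  subject to:
    y1 + 3y3 >= 6
    y2 + 4y3 >= 2
    y1, y2, y3 >= 0

Solving the primal: x* = (4, 6.25).
  primal value c^T x* = 36.5.
Solving the dual: y* = (4.5, 0, 0.5).
  dual value b^T y* = 36.5.
Strong duality: c^T x* = b^T y*. Confirmed.

36.5


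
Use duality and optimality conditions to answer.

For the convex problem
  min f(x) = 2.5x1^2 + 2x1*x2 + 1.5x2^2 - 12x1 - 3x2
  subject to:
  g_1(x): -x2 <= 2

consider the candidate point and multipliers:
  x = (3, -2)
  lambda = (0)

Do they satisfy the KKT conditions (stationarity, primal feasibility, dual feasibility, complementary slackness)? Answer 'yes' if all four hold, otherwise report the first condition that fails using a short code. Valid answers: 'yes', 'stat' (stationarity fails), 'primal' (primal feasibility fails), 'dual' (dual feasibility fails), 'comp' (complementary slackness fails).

Gradient of f: grad f(x) = Q x + c = (-1, -3)
Constraint values g_i(x) = a_i^T x - b_i:
  g_1((3, -2)) = 0
Stationarity residual: grad f(x) + sum_i lambda_i a_i = (-1, -3)
  -> stationarity FAILS
Primal feasibility (all g_i <= 0): OK
Dual feasibility (all lambda_i >= 0): OK
Complementary slackness (lambda_i * g_i(x) = 0 for all i): OK

Verdict: the first failing condition is stationarity -> stat.

stat


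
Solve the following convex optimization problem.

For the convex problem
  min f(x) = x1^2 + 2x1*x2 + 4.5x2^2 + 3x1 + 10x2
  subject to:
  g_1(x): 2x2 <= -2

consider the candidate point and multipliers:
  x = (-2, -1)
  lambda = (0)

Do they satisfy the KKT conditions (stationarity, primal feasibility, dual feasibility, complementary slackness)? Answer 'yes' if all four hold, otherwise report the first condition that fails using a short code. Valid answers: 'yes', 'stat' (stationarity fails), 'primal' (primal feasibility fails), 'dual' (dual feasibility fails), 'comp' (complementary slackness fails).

Gradient of f: grad f(x) = Q x + c = (-3, -3)
Constraint values g_i(x) = a_i^T x - b_i:
  g_1((-2, -1)) = 0
Stationarity residual: grad f(x) + sum_i lambda_i a_i = (-3, -3)
  -> stationarity FAILS
Primal feasibility (all g_i <= 0): OK
Dual feasibility (all lambda_i >= 0): OK
Complementary slackness (lambda_i * g_i(x) = 0 for all i): OK

Verdict: the first failing condition is stationarity -> stat.

stat


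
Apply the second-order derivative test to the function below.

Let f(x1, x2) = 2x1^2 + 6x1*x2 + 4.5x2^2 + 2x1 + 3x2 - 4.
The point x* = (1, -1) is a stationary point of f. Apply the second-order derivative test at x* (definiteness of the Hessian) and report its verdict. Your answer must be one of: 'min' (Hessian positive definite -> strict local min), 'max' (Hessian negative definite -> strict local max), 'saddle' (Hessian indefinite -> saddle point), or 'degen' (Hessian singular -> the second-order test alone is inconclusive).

Compute the Hessian H = grad^2 f:
  H = [[4, 6], [6, 9]]
Verify stationarity: grad f(x*) = H x* + g = (0, 0).
Eigenvalues of H: 0, 13.
H has a zero eigenvalue (singular; positive semidefinite but not definite), so H is neither positive definite, negative definite, nor indefinite. The second-order test alone is inconclusive -> degen.
(Indeed, f is constant along the null direction of H through x*, so x* is not a strict local extremum.)

degen


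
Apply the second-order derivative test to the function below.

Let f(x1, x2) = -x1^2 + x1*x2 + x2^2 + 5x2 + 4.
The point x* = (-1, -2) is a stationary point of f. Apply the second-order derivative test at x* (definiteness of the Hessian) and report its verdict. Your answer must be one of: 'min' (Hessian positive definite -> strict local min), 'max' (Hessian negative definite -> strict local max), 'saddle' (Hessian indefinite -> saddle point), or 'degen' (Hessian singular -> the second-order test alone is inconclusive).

Compute the Hessian H = grad^2 f:
  H = [[-2, 1], [1, 2]]
Verify stationarity: grad f(x*) = H x* + g = (0, 0).
Eigenvalues of H: -2.2361, 2.2361.
Eigenvalues have mixed signs, so H is indefinite -> x* is a saddle point.

saddle


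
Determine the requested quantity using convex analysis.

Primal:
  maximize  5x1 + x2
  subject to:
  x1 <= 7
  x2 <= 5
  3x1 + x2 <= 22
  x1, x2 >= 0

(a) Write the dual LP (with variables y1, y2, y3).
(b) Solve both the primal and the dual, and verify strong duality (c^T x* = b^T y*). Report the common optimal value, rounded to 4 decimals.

The standard primal-dual pair for 'max c^T x s.t. A x <= b, x >= 0' is:
  Dual:  min b^T y  s.t.  A^T y >= c,  y >= 0.

So the dual LP is:
  minimize  7y1 + 5y2 + 22y3
  subject to:
    y1 + 3y3 >= 5
    y2 + y3 >= 1
    y1, y2, y3 >= 0

Solving the primal: x* = (7, 1).
  primal value c^T x* = 36.
Solving the dual: y* = (2, 0, 1).
  dual value b^T y* = 36.
Strong duality: c^T x* = b^T y*. Confirmed.

36


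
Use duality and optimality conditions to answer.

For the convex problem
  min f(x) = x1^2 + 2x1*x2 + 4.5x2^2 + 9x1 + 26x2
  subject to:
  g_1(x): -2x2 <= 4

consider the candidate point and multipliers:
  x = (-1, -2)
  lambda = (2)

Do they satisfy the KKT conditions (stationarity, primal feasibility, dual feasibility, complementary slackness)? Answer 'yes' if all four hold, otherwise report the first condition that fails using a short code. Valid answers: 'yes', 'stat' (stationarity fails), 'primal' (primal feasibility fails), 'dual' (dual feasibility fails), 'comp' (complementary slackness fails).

Gradient of f: grad f(x) = Q x + c = (3, 6)
Constraint values g_i(x) = a_i^T x - b_i:
  g_1((-1, -2)) = 0
Stationarity residual: grad f(x) + sum_i lambda_i a_i = (3, 2)
  -> stationarity FAILS
Primal feasibility (all g_i <= 0): OK
Dual feasibility (all lambda_i >= 0): OK
Complementary slackness (lambda_i * g_i(x) = 0 for all i): OK

Verdict: the first failing condition is stationarity -> stat.

stat


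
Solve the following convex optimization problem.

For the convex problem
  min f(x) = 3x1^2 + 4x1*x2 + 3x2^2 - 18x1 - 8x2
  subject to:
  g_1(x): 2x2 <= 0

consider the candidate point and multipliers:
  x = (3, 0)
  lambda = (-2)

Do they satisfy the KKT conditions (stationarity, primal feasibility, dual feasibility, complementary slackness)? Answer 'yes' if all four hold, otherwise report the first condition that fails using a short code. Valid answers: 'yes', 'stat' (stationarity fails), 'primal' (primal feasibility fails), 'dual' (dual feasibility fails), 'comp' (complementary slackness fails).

Gradient of f: grad f(x) = Q x + c = (0, 4)
Constraint values g_i(x) = a_i^T x - b_i:
  g_1((3, 0)) = 0
Stationarity residual: grad f(x) + sum_i lambda_i a_i = (0, 0)
  -> stationarity OK
Primal feasibility (all g_i <= 0): OK
Dual feasibility (all lambda_i >= 0): FAILS
Complementary slackness (lambda_i * g_i(x) = 0 for all i): OK

Verdict: the first failing condition is dual_feasibility -> dual.

dual


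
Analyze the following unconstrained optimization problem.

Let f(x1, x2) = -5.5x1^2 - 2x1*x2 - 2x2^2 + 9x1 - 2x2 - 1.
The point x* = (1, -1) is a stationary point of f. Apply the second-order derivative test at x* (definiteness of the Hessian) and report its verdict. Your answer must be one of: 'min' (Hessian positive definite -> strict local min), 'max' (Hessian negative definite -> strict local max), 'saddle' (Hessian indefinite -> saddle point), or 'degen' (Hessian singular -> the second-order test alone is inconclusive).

Compute the Hessian H = grad^2 f:
  H = [[-11, -2], [-2, -4]]
Verify stationarity: grad f(x*) = H x* + g = (0, 0).
Eigenvalues of H: -11.5311, -3.4689.
Both eigenvalues < 0, so H is negative definite -> x* is a strict local max.

max


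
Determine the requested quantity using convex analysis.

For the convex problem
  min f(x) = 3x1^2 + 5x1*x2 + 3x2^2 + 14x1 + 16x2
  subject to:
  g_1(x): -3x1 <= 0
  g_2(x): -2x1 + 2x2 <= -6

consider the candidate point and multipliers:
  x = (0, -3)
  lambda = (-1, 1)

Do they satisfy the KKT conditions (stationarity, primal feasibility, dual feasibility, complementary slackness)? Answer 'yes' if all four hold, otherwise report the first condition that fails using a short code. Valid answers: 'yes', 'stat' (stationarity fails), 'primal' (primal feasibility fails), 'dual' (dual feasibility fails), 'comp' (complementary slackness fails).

Gradient of f: grad f(x) = Q x + c = (-1, -2)
Constraint values g_i(x) = a_i^T x - b_i:
  g_1((0, -3)) = 0
  g_2((0, -3)) = 0
Stationarity residual: grad f(x) + sum_i lambda_i a_i = (0, 0)
  -> stationarity OK
Primal feasibility (all g_i <= 0): OK
Dual feasibility (all lambda_i >= 0): FAILS
Complementary slackness (lambda_i * g_i(x) = 0 for all i): OK

Verdict: the first failing condition is dual_feasibility -> dual.

dual
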